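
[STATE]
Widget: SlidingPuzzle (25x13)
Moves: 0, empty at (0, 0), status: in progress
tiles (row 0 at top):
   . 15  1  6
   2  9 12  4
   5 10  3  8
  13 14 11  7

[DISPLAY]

┌────┬────┬────┬────┐    
│    │ 15 │  1 │  6 │    
├────┼────┼────┼────┤    
│  2 │  9 │ 12 │  4 │    
├────┼────┼────┼────┤    
│  5 │ 10 │  3 │  8 │    
├────┼────┼────┼────┤    
│ 13 │ 14 │ 11 │  7 │    
└────┴────┴────┴────┘    
Moves: 0                 
                         
                         
                         


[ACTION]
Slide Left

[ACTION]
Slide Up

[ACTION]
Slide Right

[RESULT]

┌────┬────┬────┬────┐    
│ 15 │  9 │  1 │  6 │    
├────┼────┼────┼────┤    
│    │  2 │ 12 │  4 │    
├────┼────┼────┼────┤    
│  5 │ 10 │  3 │  8 │    
├────┼────┼────┼────┤    
│ 13 │ 14 │ 11 │  7 │    
└────┴────┴────┴────┘    
Moves: 3                 
                         
                         
                         


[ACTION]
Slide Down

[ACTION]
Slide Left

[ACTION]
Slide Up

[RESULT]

┌────┬────┬────┬────┐    
│  9 │  2 │  1 │  6 │    
├────┼────┼────┼────┤    
│ 15 │    │ 12 │  4 │    
├────┼────┼────┼────┤    
│  5 │ 10 │  3 │  8 │    
├────┼────┼────┼────┤    
│ 13 │ 14 │ 11 │  7 │    
└────┴────┴────┴────┘    
Moves: 6                 
                         
                         
                         


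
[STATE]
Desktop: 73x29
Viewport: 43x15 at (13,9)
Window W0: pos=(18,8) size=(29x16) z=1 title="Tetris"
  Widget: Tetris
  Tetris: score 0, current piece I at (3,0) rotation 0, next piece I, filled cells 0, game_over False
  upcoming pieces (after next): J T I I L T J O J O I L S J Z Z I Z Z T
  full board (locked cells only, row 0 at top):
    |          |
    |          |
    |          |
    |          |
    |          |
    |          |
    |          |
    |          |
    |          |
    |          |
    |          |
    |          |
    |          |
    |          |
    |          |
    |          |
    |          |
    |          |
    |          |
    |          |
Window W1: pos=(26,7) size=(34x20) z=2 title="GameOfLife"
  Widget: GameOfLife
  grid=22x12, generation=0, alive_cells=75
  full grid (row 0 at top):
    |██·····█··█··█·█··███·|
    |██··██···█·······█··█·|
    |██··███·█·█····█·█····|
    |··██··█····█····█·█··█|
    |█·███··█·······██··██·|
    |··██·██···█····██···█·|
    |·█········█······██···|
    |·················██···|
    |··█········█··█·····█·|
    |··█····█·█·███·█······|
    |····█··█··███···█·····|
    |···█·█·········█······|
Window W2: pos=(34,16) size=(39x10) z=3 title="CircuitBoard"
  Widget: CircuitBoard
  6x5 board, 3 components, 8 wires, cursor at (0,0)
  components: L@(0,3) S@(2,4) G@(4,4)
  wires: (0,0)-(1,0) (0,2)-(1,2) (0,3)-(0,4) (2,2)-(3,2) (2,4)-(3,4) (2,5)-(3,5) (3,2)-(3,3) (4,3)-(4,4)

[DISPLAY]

     ┃ Tetris┠─────────────────────────────
     ┠───────┃Gen: 0                       
     ┃       ┃██·····█··█··█·█··███·       
     ┃       ┃██··██···█·······█··█·       
     ┃       ┃██··███·█·█····█·█····       
     ┃       ┃··██··█····█····█·█··█       
     ┃       ┃█·███··█·······██··██·       
     ┃       ┃··██·██┏━━━━━━━━━━━━━━━━━━━━━
     ┃       ┃·█·····┃ CircuitBoard        
     ┃       ┃·······┠─────────────────────
     ┃       ┃··█····┃   0 1 2 3 4 5       
     ┃       ┃··█····┃0  [.]      ·   L ─ ·
     ┃       ┃····█··┃    │       │        
     ┃       ┃···█·█·┃1   ·       ·        
     ┗━━━━━━━┃       ┃                     


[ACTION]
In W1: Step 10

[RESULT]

     ┃ Tetris┠─────────────────────────────
     ┠───────┃Gen: 10                      
     ┃       ┃·····███··········█·█·       
     ┃       ┃····█·····█·······█·█·       
     ┃       ┃···█···██·█·····█·██··       
     ┃       ┃···█···█·██···██······       
     ┃       ┃···█···██······██·····       
     ┃       ┃·····██┏━━━━━━━━━━━━━━━━━━━━━
     ┃       ┃·······┃ CircuitBoard        
     ┃       ┃·······┠─────────────────────
     ┃       ┃·······┃   0 1 2 3 4 5       
     ┃       ┃·······┃0  [.]      ·   L ─ ·
     ┃       ┃·······┃    │       │        
     ┃       ┃·······┃1   ·       ·        
     ┗━━━━━━━┃       ┃                     


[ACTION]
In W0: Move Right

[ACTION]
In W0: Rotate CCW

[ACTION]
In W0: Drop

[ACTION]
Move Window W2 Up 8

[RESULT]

     ┃ Tetris┠───────┃ CircuitBoard        
     ┠───────┃Gen: 10┠─────────────────────
     ┃       ┃·····██┃   0 1 2 3 4 5       
     ┃       ┃····█··┃0  [.]      ·   L ─ ·
     ┃       ┃···█···┃    │       │        
     ┃       ┃···█···┃1   ·       ·        
     ┃       ┃···█···┃                     
     ┃       ┃·····██┃2           ·       S
     ┃       ┃·······┗━━━━━━━━━━━━━━━━━━━━━
     ┃       ┃······················       
     ┃       ┃······················       
     ┃       ┃······················       
     ┃       ┃······················       
     ┃       ┃······················       
     ┗━━━━━━━┃                             


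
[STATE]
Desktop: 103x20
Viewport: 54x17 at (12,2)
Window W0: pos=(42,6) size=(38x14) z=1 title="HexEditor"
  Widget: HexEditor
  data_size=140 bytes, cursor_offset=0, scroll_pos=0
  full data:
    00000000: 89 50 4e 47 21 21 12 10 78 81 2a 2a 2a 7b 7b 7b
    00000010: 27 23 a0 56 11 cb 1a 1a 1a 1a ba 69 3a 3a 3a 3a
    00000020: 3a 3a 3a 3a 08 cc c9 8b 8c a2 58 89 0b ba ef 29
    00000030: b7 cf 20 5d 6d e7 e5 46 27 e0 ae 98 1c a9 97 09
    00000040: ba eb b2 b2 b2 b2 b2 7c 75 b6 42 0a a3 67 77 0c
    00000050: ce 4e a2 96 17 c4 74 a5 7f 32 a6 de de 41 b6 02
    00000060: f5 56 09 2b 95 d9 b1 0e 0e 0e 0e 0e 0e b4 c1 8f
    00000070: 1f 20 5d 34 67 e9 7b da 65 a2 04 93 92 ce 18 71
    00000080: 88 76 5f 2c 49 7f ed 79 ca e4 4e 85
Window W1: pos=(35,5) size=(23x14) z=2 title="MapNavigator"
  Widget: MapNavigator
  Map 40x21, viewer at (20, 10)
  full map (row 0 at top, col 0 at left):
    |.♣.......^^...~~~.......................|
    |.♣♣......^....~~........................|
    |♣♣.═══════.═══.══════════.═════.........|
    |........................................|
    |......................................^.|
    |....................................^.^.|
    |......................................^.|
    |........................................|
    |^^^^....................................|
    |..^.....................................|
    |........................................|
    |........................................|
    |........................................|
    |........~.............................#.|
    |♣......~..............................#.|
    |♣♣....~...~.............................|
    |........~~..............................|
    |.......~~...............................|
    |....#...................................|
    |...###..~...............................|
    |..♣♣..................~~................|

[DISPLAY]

                                                      
                                                      
                                                      
                       ┏━━━━━━━━━━━━━━━━━━━━━┓        
                       ┃ MapNavigator        ┃━━━━━━━━
                       ┠─────────────────────┨        
                       ┃.....................┃────────
                       ┃.....................┃ 4e 47 2
                       ┃.....................┃ a0 56 1
                       ┃.....................┃ 3a 3a 0
                       ┃.....................┃ 20 5d 6
                       ┃..........@..........┃ b2 b2 b
                       ┃.....................┃ a2 96 1
                       ┃.....................┃ 09 2b 9
                       ┃.....................┃ 5d 34 6
                       ┃.....................┃ 5f 2c 4
                       ┗━━━━━━━━━━━━━━━━━━━━━┛        


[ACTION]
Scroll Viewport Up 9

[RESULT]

                                                      
                                                      
                                                      
                                                      
                                                      
                       ┏━━━━━━━━━━━━━━━━━━━━━┓        
                       ┃ MapNavigator        ┃━━━━━━━━
                       ┠─────────────────────┨        
                       ┃.....................┃────────
                       ┃.....................┃ 4e 47 2
                       ┃.....................┃ a0 56 1
                       ┃.....................┃ 3a 3a 0
                       ┃.....................┃ 20 5d 6
                       ┃..........@..........┃ b2 b2 b
                       ┃.....................┃ a2 96 1
                       ┃.....................┃ 09 2b 9
                       ┃.....................┃ 5d 34 6


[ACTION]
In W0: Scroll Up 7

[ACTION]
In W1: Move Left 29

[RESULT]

                                                      
                                                      
                                                      
                                                      
                                                      
                       ┏━━━━━━━━━━━━━━━━━━━━━┓        
                       ┃ MapNavigator        ┃━━━━━━━━
                       ┠─────────────────────┨        
                       ┃          ...........┃────────
                       ┃          ...........┃ 4e 47 2
                       ┃          ...........┃ a0 56 1
                       ┃          ^^^^.......┃ 3a 3a 0
                       ┃          ..^........┃ 20 5d 6
                       ┃          @..........┃ b2 b2 b
                       ┃          ...........┃ a2 96 1
                       ┃          ...........┃ 09 2b 9
                       ┃          ........~..┃ 5d 34 6


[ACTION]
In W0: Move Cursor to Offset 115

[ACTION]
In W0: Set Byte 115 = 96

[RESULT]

                                                      
                                                      
                                                      
                                                      
                                                      
                       ┏━━━━━━━━━━━━━━━━━━━━━┓        
                       ┃ MapNavigator        ┃━━━━━━━━
                       ┠─────────────────────┨        
                       ┃          ...........┃────────
                       ┃          ...........┃ 4e 47 2
                       ┃          ...........┃ a0 56 1
                       ┃          ^^^^.......┃ 3a 3a 0
                       ┃          ..^........┃ 20 5d 6
                       ┃          @..........┃ b2 b2 b
                       ┃          ...........┃ a2 96 1
                       ┃          ...........┃ 09 2b 9
                       ┃          ........~..┃ 5d 96 6


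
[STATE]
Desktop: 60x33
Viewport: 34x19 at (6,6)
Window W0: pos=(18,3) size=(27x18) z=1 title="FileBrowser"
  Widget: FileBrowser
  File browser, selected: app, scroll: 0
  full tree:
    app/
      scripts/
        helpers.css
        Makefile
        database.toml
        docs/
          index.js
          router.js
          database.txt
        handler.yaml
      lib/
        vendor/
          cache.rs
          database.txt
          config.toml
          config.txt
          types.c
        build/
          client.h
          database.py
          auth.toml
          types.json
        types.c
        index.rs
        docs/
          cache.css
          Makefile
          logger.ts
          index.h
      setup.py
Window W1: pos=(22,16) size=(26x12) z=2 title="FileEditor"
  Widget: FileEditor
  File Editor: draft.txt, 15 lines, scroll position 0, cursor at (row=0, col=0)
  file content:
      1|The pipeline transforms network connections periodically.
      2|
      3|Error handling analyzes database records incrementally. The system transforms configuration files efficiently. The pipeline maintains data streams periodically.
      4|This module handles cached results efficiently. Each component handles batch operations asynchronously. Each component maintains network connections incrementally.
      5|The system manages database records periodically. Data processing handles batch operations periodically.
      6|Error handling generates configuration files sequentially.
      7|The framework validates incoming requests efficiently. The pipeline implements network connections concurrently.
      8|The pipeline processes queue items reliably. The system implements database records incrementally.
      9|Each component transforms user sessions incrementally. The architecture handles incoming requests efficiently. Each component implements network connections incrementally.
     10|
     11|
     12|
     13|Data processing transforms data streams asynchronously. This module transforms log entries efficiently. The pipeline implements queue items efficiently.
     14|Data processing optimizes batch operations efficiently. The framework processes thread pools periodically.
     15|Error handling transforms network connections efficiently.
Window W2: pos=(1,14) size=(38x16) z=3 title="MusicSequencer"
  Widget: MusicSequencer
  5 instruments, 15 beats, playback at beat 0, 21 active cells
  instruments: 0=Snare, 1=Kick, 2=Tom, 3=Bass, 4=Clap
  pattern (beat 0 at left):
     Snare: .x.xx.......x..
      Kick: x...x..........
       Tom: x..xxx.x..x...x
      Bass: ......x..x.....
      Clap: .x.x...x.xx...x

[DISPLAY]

            ┃> [-] app/           
            ┃    [+] scripts/     
            ┃    [+] lib/         
            ┃    setup.py         
            ┃                     
            ┃                     
            ┃                     
            ┃                     
━━━━━━━━━━━━━━━━━━━━━━━━━━━━━━━━┓ 
icSequencer                     ┃ 
────────────────────────────────┨━
  ▼12345678901234               ┃ 
re·█·██·······█··               ┃─
ck█···█··········               ┃n
om█··███·█··█···█               ┃ 
ss······█··█·····               ┃n
ap·█·█···█·██···█               ┃l
                                ┃e
                                ┃e


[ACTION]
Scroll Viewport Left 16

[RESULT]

                  ┃> [-] app/     
                  ┃    [+] scripts
                  ┃    [+] lib/   
                  ┃    setup.py   
                  ┃               
                  ┃               
                  ┃               
                  ┃               
 ┏━━━━━━━━━━━━━━━━━━━━━━━━━━━━━━━━
 ┃ MusicSequencer                 
 ┠────────────────────────────────
 ┃      ▼12345678901234           
 ┃ Snare·█·██·······█··           
 ┃  Kick█···█··········           
 ┃   Tom█··███·█··█···█           
 ┃  Bass······█··█·····           
 ┃  Clap·█·█···█·██···█           
 ┃                                
 ┃                                


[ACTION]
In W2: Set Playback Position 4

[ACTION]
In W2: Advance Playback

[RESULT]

                  ┃> [-] app/     
                  ┃    [+] scripts
                  ┃    [+] lib/   
                  ┃    setup.py   
                  ┃               
                  ┃               
                  ┃               
                  ┃               
 ┏━━━━━━━━━━━━━━━━━━━━━━━━━━━━━━━━
 ┃ MusicSequencer                 
 ┠────────────────────────────────
 ┃      01234▼678901234           
 ┃ Snare·█·██·······█··           
 ┃  Kick█···█··········           
 ┃   Tom█··███·█··█···█           
 ┃  Bass······█··█·····           
 ┃  Clap·█·█···█·██···█           
 ┃                                
 ┃                                


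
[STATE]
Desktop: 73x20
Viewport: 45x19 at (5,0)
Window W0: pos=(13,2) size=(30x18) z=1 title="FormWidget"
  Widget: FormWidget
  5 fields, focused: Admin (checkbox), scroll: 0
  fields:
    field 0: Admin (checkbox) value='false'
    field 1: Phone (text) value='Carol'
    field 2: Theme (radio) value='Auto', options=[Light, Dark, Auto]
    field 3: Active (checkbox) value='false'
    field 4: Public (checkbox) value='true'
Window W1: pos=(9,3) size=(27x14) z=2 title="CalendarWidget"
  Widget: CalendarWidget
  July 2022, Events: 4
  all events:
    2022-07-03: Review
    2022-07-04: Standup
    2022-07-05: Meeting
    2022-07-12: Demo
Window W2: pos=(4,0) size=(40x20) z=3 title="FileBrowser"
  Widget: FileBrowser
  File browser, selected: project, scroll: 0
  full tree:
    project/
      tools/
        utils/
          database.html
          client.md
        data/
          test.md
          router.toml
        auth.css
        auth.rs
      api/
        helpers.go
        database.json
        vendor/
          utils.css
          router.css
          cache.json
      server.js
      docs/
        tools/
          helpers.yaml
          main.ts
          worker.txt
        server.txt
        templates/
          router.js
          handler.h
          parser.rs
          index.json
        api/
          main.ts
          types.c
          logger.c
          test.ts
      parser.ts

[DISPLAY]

━━━━━━━━━━━━━━━━━━━━━━━━━━━━━━━━━━━━━━┓      
 FileBrowser                          ┃      
──────────────────────────────────────┨      
> [-] project/                        ┃      
    [+] tools/                        ┃      
    [+] api/                          ┃      
    server.js                         ┃      
    [+] docs/                         ┃      
    parser.ts                         ┃      
                                      ┃      
                                      ┃      
                                      ┃      
                                      ┃      
                                      ┃      
                                      ┃      
                                      ┃      
                                      ┃      
                                      ┃      
                                      ┃      


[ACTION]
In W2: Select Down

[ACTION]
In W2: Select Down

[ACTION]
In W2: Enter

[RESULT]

━━━━━━━━━━━━━━━━━━━━━━━━━━━━━━━━━━━━━━┓      
 FileBrowser                          ┃      
──────────────────────────────────────┨      
  [-] project/                        ┃      
    [+] tools/                        ┃      
  > [-] api/                          ┃      
      helpers.go                      ┃      
      database.json                   ┃      
      [+] vendor/                     ┃      
    server.js                         ┃      
    [+] docs/                         ┃      
    parser.ts                         ┃      
                                      ┃      
                                      ┃      
                                      ┃      
                                      ┃      
                                      ┃      
                                      ┃      
                                      ┃      


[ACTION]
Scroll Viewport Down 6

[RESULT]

 FileBrowser                          ┃      
──────────────────────────────────────┨      
  [-] project/                        ┃      
    [+] tools/                        ┃      
  > [-] api/                          ┃      
      helpers.go                      ┃      
      database.json                   ┃      
      [+] vendor/                     ┃      
    server.js                         ┃      
    [+] docs/                         ┃      
    parser.ts                         ┃      
                                      ┃      
                                      ┃      
                                      ┃      
                                      ┃      
                                      ┃      
                                      ┃      
                                      ┃      
━━━━━━━━━━━━━━━━━━━━━━━━━━━━━━━━━━━━━━┛      


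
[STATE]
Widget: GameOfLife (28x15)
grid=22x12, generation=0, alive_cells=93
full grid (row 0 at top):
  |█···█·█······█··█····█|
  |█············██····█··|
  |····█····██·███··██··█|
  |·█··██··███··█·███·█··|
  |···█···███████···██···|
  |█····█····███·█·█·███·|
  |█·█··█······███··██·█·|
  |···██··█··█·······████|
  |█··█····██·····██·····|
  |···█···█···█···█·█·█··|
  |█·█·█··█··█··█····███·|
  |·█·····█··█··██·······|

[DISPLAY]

Gen: 0                      
█···█·█······█··█····█      
█············██····█··      
····█····██·███··██··█      
·█··██··███··█·███·█··      
···█···███████···██···      
█····█····███·█·█·███·      
█·█··█······███··██·█·      
···██··█··█·······████      
█··█····██·····██·····      
···█···█···█···█·█·█··      
█·█·█··█··█··█····███·      
·█·····█··█··██·······      
                            
                            


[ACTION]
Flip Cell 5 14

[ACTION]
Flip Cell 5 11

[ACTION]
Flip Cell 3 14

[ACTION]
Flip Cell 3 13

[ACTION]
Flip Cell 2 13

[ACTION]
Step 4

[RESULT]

Gen: 4                      
············█····█····      
···········██····███··      
··█·······█··█···█····      
·······████···█···█·█·      
······█····█···█··█·█·      
█···█······█····█·█··█      
···█·█·█···██·█·██··██      
█·█········█·███······      
····█······█··········      
····█···██·····███····      
··········██····██·█··      
·····█··█·██··██···█··      
                            
                            


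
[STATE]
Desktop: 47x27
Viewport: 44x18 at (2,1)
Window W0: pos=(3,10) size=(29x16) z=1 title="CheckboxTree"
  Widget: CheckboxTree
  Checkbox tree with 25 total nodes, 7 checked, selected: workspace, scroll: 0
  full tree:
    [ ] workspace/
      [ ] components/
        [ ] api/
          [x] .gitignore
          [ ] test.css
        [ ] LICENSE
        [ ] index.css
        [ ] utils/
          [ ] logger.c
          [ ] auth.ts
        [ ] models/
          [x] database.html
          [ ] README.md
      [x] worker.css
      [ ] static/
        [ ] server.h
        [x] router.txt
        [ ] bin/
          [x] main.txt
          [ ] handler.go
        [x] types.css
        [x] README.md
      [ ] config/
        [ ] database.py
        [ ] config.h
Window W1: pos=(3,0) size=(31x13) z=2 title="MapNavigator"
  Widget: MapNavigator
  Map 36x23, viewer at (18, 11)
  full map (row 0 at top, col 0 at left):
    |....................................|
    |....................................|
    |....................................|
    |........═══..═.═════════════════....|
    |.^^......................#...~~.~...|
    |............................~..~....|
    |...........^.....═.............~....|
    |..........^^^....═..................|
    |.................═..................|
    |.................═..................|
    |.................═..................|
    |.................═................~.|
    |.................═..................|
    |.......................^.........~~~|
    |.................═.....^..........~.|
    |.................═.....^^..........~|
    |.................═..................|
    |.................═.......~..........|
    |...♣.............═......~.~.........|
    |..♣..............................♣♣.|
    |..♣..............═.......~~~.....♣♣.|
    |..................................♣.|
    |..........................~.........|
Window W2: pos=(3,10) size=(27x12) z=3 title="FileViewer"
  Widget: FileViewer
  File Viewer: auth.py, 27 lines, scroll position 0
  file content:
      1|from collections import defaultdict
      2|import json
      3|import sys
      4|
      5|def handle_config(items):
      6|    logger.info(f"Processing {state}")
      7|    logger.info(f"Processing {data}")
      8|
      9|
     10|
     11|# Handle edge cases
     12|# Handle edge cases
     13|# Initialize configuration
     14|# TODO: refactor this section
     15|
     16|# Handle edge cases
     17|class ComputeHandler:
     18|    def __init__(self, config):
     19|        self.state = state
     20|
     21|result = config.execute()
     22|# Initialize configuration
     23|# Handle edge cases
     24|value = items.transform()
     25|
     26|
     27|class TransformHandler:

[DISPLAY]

 ┃ MapNavigator                ┃            
 ┠─────────────────────────────┨            
 ┃......^^^....═...............┃            
 ┃.............═...............┃            
 ┃.............═...............┃            
 ┃.............═...............┃            
 ┃.............═@..............┃            
 ┃.............═...............┃            
 ┃...................^.........┃            
 ┏━━━━━━━━━━━━━━━━━━━━━━━━━┓...┃            
 ┃ FileViewer              ┃...┃            
 ┠─────────────────────────┨━━━┛            
 ┃from collections import ▲┃ ┃              
 ┃import json             █┃ ┃              
 ┃import sys              ░┃ ┃              
 ┃                        ░┃ ┃              
 ┃def handle_config(items)░┃ ┃              
 ┃    logger.info(f"Proces░┃ ┃              


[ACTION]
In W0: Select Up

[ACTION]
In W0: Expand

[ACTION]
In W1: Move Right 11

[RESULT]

 ┃ MapNavigator                ┃            
 ┠─────────────────────────────┨            
 ┃..═..................        ┃            
 ┃..═..................        ┃            
 ┃..═..................        ┃            
 ┃..═..................        ┃            
 ┃..═...........@....~.        ┃            
 ┃..═..................        ┃            
 ┃........^.........~~~        ┃            
 ┏━━━━━━━━━━━━━━━━━━━━━━━━━┓   ┃            
 ┃ FileViewer              ┃   ┃            
 ┠─────────────────────────┨━━━┛            
 ┃from collections import ▲┃ ┃              
 ┃import json             █┃ ┃              
 ┃import sys              ░┃ ┃              
 ┃                        ░┃ ┃              
 ┃def handle_config(items)░┃ ┃              
 ┃    logger.info(f"Proces░┃ ┃              


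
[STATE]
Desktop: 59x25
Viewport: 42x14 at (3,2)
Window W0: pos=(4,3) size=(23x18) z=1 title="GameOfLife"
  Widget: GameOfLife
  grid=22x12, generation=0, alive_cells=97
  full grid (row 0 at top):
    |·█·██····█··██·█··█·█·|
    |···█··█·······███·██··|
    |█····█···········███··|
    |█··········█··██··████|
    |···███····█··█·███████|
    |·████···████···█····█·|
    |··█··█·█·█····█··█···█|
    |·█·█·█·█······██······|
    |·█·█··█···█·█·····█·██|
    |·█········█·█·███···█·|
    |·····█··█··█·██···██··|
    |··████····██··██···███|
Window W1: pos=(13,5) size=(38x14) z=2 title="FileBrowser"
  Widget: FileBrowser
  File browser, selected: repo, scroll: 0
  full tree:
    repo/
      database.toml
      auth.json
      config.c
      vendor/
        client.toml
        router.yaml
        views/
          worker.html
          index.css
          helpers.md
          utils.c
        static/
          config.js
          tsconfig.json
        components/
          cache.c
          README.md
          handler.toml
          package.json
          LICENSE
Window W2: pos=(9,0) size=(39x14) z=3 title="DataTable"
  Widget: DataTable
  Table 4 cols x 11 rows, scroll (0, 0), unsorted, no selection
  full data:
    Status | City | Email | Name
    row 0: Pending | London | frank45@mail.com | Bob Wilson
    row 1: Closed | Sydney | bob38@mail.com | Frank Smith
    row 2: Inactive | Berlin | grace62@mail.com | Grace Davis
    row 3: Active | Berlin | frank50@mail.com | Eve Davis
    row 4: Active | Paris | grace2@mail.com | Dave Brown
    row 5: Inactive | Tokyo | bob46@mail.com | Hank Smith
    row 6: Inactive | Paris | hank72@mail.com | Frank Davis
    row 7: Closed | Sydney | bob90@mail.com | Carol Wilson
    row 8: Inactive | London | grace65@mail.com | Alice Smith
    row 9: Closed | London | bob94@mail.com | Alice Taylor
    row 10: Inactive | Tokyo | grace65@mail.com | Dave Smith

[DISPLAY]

      ┠───────────────────────────────────
 ┏━━━━┃Status  │City  │Email           │Na
 ┃ Gam┃────────┼──────┼────────────────┼──
 ┠────┃Pending │London│frank45@mail.com│Bo
 ┃Gen:┃Closed  │Sydney│bob38@mail.com  │Fr
 ┃·█·█┃Inactive│Berlin│grace62@mail.com│Gr
 ┃···█┃Active  │Berlin│frank50@mail.com│Ev
 ┃█···┃Active  │Paris │grace2@mail.com │Da
 ┃█···┃Inactive│Tokyo │bob46@mail.com  │Ha
 ┃···█┃Inactive│Paris │hank72@mail.com │Fr
 ┃·███┃Closed  │Sydney│bob90@mail.com  │Ca
 ┃··█·┗━━━━━━━━━━━━━━━━━━━━━━━━━━━━━━━━━━━
 ┃·█·█·█·█┃                               
 ┃·█·█··█·┃                               


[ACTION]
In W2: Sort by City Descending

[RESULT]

      ┠───────────────────────────────────
 ┏━━━━┃Status  │City ▼│Email           │Na
 ┃ Gam┃────────┼──────┼────────────────┼──
 ┠────┃Inactive│Tokyo │bob46@mail.com  │Ha
 ┃Gen:┃Inactive│Tokyo │grace65@mail.com│Da
 ┃·█·█┃Closed  │Sydney│bob38@mail.com  │Fr
 ┃···█┃Closed  │Sydney│bob90@mail.com  │Ca
 ┃█···┃Active  │Paris │grace2@mail.com │Da
 ┃█···┃Inactive│Paris │hank72@mail.com │Fr
 ┃···█┃Pending │London│frank45@mail.com│Bo
 ┃·███┃Inactive│London│grace65@mail.com│Al
 ┃··█·┗━━━━━━━━━━━━━━━━━━━━━━━━━━━━━━━━━━━
 ┃·█·█·█·█┃                               
 ┃·█·█··█·┃                               


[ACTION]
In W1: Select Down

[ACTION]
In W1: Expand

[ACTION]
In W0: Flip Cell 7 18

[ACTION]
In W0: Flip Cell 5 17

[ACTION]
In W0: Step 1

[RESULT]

      ┠───────────────────────────────────
 ┏━━━━┃Status  │City ▼│Email           │Na
 ┃ Gam┃────────┼──────┼────────────────┼──
 ┠────┃Inactive│Tokyo │bob46@mail.com  │Ha
 ┃Gen:┃Inactive│Tokyo │grace65@mail.com│Da
 ┃··██┃Closed  │Sydney│bob38@mail.com  │Fr
 ┃··██┃Closed  │Sydney│bob90@mail.com  │Ca
 ┃····┃Active  │Paris │grace2@mail.com │Da
 ┃····┃Inactive│Paris │hank72@mail.com │Fr
 ┃·█··┃Pending │London│frank45@mail.com│Bo
 ┃·█··┃Inactive│London│grace65@mail.com│Al
 ┃····┗━━━━━━━━━━━━━━━━━━━━━━━━━━━━━━━━━━━
 ┃·█·█·█·█┃                               
 ┃██··█·█·┃                               


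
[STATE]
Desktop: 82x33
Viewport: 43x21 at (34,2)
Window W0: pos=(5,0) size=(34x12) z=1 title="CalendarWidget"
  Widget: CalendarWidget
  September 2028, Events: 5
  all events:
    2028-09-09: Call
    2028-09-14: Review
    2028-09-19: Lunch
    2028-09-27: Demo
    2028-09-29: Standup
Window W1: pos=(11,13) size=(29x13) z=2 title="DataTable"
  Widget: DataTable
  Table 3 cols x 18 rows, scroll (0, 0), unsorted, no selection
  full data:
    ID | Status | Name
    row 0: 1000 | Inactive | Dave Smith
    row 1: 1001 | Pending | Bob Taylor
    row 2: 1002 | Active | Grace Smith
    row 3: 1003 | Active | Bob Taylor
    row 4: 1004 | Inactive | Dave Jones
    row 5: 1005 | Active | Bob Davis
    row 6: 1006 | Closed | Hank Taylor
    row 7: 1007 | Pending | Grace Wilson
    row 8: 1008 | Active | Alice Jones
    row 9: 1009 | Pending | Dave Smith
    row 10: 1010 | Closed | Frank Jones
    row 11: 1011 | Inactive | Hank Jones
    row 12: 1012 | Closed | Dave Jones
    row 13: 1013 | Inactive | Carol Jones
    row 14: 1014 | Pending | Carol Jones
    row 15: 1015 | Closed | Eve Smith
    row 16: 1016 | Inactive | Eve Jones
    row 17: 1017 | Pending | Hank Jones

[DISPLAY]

────┨                                      
    ┃                                      
    ┃                                      
    ┃                                      
    ┃                                      
    ┃                                      
    ┃                                      
    ┃                                      
    ┃                                      
━━━━┛                                      
                                           
━━━━━┓                                     
     ┃                                     
─────┨                                     
     ┃                                     
──── ┃                                     
th   ┃                                     
or   ┃                                     
ith  ┃                                     
or   ┃                                     
es   ┃                                     


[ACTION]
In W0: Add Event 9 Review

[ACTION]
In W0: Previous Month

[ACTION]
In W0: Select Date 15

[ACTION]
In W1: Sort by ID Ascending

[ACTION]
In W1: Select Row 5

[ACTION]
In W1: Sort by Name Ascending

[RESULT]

────┨                                      
    ┃                                      
    ┃                                      
    ┃                                      
    ┃                                      
    ┃                                      
    ┃                                      
    ┃                                      
    ┃                                      
━━━━┛                                      
                                           
━━━━━┓                                     
     ┃                                     
─────┨                                     
   ▲ ┃                                     
──── ┃                                     
nes  ┃                                     
s    ┃                                     
or   ┃                                     
or   ┃                                     
nes  ┃                                     
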